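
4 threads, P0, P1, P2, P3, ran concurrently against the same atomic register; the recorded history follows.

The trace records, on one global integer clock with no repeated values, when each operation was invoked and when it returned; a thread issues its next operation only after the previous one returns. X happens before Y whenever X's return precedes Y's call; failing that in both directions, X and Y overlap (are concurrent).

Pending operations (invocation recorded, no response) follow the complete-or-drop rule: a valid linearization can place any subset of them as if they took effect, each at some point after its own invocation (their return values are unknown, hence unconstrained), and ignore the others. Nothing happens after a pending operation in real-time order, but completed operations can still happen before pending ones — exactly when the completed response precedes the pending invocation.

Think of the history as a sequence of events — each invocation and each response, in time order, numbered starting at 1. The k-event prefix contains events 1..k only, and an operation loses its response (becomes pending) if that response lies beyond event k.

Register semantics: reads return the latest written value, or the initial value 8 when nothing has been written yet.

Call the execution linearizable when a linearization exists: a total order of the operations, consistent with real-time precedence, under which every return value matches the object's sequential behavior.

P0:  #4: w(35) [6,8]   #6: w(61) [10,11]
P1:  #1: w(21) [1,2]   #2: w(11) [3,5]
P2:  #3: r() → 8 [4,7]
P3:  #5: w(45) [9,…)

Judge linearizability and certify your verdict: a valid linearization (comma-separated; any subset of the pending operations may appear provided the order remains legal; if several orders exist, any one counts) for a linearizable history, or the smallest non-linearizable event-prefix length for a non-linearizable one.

events 1..6 are fine; event 7 — the response of #3 at time 7 — makes the prefix non-linearizable
3 completed operations, 2 real-time-consistent orders — every atomic register replay fails
including or dropping the 1 pending operation (#4) in any combination fails
one such order, #1, #2, #3 (pending dropped), breaks at step 3 where #3 r() → 8 is illegal
one such order, #1, #3, #2 (pending dropped), breaks at step 2 where #3 r() → 8 is illegal

not linearizable — minimal violating prefix: 7 events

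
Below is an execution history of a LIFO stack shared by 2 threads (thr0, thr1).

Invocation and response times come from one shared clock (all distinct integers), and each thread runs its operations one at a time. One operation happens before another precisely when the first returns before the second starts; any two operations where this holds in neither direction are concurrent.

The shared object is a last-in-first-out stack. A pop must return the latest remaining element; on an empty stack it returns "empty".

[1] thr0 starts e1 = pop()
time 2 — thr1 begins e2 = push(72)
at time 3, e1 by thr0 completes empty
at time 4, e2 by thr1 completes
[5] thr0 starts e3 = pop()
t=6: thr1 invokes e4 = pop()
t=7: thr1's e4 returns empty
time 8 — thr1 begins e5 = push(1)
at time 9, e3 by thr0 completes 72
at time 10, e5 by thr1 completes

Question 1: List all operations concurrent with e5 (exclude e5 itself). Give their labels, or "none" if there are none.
Answer: e3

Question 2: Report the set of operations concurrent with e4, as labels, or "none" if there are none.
Answer: e3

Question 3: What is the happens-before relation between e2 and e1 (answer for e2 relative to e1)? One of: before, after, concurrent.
Answer: concurrent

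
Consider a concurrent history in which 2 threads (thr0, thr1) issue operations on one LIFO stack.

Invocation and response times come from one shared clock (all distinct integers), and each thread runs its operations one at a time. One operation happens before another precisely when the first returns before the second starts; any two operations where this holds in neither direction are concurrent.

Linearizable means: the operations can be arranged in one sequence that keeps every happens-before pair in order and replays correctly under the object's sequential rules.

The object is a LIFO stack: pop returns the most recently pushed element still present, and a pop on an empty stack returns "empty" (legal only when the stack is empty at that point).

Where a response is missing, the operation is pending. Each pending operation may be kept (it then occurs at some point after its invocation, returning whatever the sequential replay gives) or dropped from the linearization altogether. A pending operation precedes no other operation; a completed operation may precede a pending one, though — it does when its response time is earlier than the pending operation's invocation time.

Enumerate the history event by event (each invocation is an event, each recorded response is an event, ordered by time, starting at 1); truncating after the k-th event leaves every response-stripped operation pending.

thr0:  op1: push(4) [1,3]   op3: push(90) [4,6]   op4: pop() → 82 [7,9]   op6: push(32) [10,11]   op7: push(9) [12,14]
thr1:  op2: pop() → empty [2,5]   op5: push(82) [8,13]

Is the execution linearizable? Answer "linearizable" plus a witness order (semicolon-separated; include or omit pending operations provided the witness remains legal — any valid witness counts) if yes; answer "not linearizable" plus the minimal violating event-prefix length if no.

after step 1 (op2 pop() → empty): stack <>
after step 2 (op1 push(4)): stack <4>
after step 3 (op3 push(90)): stack <4,90>
after step 4 (op5 push(82)): stack <4,90,82>
after step 5 (op4 pop() → 82): stack <4,90>
after step 6 (op6 push(32)): stack <4,90,32>
after step 7 (op7 push(9)): stack <4,90,32,9>

linearizable — witness: op2; op1; op3; op5; op4; op6; op7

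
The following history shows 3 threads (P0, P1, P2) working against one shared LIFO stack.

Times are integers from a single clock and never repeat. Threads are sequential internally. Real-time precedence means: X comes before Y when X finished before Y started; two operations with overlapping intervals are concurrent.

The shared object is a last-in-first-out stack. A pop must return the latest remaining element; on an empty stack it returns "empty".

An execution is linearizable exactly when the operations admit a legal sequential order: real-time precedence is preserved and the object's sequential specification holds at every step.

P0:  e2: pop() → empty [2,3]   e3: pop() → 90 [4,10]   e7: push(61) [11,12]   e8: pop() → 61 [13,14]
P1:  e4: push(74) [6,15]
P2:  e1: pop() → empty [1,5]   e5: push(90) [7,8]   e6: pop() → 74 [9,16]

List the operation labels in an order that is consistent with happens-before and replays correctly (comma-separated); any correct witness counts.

1. e1 pop() → empty, leaving stack <>
2. e2 pop() → empty, leaving stack <>
3. e4 push(74), leaving stack <74>
4. e5 push(90), leaving stack <74,90>
5. e3 pop() → 90, leaving stack <74>
6. e6 pop() → 74, leaving stack <>
7. e7 push(61), leaving stack <61>
8. e8 pop() → 61, leaving stack <>

e1, e2, e4, e5, e3, e6, e7, e8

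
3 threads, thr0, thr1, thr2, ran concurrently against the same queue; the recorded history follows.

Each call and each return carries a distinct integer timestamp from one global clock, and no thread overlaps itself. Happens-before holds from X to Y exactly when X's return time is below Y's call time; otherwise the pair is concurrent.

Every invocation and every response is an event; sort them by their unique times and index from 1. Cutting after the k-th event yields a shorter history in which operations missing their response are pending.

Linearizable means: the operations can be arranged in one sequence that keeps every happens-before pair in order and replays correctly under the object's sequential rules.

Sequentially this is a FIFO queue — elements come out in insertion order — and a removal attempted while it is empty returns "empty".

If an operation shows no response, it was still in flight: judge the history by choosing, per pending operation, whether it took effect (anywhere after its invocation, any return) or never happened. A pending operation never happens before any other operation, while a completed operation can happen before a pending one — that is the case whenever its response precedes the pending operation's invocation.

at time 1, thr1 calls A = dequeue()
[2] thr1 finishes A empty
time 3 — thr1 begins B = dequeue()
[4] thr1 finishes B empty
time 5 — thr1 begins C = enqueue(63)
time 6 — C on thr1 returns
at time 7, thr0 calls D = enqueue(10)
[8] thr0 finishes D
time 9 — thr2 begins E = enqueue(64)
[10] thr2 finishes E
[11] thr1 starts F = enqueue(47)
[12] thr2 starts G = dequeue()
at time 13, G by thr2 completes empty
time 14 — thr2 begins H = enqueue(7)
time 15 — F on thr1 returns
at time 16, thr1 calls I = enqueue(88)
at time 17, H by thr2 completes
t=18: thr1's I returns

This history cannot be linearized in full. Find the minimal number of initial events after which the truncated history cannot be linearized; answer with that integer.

13

one valid order for events 1..12 is A, B, C, D, E:
after step 1 (A dequeue() → empty): queue <>
after step 2 (B dequeue() → empty): queue <>
after step 3 (C enqueue(63)): queue <63>
after step 4 (D enqueue(10)): queue <63,10>
after step 5 (E enqueue(64)): queue <63,10,64>
include event 13 — G responding at 13 — and every candidate order breaks
every completion of the 1 pending operation (F) was checked; none linearizes
one such order, A, B, C, D, E, G (pending dropped), breaks at step 6 where G dequeue() → empty is illegal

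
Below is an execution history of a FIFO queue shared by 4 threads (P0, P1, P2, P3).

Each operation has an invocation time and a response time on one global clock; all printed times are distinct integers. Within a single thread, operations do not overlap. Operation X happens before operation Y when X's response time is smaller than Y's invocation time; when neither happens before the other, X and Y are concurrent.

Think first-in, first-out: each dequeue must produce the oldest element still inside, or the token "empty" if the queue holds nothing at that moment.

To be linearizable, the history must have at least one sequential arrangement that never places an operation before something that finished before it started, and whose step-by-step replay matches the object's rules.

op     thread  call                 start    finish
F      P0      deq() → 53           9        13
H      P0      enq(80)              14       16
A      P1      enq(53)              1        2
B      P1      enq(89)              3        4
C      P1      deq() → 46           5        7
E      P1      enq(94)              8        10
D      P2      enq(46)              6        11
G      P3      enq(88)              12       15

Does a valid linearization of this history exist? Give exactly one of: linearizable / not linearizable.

prefix check: 1..6 passes, 1..7 fails once C's time-7 response joins
one real-time candidate order over the 3 completed operations — the FIFO queue replay rejects it
include/drop combinations of the 1 pending operation (D) were all tried; none helps
e.g. A, B, C (pending dropped): illegal at step 3, since C deq() → 46 cannot apply there

not linearizable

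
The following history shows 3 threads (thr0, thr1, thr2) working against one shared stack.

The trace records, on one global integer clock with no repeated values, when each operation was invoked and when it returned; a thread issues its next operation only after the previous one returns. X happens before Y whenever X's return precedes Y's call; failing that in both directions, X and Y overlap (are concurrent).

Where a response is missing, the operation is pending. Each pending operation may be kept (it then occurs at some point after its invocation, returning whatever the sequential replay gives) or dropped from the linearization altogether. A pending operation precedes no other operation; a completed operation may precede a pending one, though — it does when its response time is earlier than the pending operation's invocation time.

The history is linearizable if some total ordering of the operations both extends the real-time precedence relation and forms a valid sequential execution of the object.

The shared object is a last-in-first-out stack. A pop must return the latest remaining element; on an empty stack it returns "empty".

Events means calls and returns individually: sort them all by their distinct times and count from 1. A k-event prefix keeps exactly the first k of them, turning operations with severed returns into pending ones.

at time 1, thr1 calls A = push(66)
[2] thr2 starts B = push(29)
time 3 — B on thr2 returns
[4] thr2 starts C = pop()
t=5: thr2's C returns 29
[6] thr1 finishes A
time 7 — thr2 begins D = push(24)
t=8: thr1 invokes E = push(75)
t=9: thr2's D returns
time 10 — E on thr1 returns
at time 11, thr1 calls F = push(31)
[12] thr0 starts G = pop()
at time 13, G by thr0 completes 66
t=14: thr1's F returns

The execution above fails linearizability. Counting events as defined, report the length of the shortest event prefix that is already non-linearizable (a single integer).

13

events 1..12 are still linearizable — one witness is A, B, C, D, E:
after step 1 (A push(66)): stack <66>
after step 2 (B push(29)): stack <66,29>
after step 3 (C pop() → 29): stack <66>
after step 4 (D push(24)): stack <66,24>
after step 5 (E push(75)): stack <66,24,75>
event 13 — G's response, time 13 — after it, nothing linearizes
completion choices over the 1 pending operation (F) were checked; none helps
sample order A, B, C, D, E, G (pending dropped) stalls at step 6 — G pop() → 66 has no legal effect
sample order A, B, C, E, D, G (pending dropped) stalls at step 6 — G pop() → 66 has no legal effect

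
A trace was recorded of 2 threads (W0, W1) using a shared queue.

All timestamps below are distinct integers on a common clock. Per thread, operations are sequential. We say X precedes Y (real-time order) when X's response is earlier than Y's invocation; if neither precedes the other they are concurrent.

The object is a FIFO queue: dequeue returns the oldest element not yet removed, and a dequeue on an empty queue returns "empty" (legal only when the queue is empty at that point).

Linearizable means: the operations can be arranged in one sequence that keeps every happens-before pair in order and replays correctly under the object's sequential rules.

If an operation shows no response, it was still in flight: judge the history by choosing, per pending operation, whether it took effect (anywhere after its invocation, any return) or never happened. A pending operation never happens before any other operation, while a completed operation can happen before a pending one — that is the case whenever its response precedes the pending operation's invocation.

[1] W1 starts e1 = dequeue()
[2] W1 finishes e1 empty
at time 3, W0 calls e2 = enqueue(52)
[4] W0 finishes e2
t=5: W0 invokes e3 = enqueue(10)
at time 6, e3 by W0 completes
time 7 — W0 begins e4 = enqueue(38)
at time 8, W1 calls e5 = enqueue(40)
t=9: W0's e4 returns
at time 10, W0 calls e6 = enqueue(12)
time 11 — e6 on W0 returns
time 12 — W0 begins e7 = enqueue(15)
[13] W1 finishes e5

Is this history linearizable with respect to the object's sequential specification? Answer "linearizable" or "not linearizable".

witness order: e1, e2, e3, e4, e5, e6
1. e1 dequeue() → empty, leaving queue <>
2. e2 enqueue(52), leaving queue <52>
3. e3 enqueue(10), leaving queue <52,10>
4. e4 enqueue(38), leaving queue <52,10,38>
5. e5 enqueue(40), leaving queue <52,10,38,40>
6. e6 enqueue(12), leaving queue <52,10,38,40,12>

linearizable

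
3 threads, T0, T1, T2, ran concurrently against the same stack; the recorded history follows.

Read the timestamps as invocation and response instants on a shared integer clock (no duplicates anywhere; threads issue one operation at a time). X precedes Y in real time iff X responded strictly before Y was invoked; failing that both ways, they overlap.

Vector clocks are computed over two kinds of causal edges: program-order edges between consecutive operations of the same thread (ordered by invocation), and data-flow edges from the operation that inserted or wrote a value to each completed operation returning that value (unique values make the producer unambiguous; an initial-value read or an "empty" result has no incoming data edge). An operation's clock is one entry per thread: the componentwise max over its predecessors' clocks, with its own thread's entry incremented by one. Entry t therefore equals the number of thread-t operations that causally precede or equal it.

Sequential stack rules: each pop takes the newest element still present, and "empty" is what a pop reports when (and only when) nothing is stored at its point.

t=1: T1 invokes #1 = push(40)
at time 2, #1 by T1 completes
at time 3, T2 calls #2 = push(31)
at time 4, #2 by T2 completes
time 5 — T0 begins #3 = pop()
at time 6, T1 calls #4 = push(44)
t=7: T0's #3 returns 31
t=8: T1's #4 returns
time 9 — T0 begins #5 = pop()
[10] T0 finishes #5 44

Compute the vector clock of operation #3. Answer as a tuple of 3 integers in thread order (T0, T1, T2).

(1, 0, 1)

#2, invoked 3, has no incoming edges; only T2's bump applies → (0, 0, 1)
#1, invoked 1, has no incoming edges; only T1's bump applies → (0, 1, 0)
#4 (invocation 6): componentwise max over VC(#1)=(0, 1, 0), +1 at T1, giving (0, 2, 0)
#3 (invocation 5): componentwise max over VC(#2)=(0, 0, 1), +1 at T0, giving (1, 0, 1)
#5 (invocation 9): componentwise max over VC(#3)=(1, 0, 1), VC(#4)=(0, 2, 0), +1 at T0, giving (2, 2, 1)
target: VC(#3) = (1, 0, 1)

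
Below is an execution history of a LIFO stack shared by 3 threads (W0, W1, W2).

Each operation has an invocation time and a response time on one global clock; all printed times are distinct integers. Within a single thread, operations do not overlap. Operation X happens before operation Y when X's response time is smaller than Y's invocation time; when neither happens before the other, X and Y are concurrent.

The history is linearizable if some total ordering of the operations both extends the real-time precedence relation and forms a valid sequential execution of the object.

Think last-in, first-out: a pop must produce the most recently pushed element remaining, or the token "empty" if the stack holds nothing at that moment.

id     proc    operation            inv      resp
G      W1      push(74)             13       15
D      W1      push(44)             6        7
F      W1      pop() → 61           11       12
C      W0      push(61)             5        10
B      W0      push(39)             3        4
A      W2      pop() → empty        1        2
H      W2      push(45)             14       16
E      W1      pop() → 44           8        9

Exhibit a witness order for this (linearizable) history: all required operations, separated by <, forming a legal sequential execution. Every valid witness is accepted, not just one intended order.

A < B < C < D < E < F < G < H

after step 1 (A pop() → empty): stack <>
after step 2 (B push(39)): stack <39>
after step 3 (C push(61)): stack <39,61>
after step 4 (D push(44)): stack <39,61,44>
after step 5 (E pop() → 44): stack <39,61>
after step 6 (F pop() → 61): stack <39>
after step 7 (G push(74)): stack <39,74>
after step 8 (H push(45)): stack <39,74,45>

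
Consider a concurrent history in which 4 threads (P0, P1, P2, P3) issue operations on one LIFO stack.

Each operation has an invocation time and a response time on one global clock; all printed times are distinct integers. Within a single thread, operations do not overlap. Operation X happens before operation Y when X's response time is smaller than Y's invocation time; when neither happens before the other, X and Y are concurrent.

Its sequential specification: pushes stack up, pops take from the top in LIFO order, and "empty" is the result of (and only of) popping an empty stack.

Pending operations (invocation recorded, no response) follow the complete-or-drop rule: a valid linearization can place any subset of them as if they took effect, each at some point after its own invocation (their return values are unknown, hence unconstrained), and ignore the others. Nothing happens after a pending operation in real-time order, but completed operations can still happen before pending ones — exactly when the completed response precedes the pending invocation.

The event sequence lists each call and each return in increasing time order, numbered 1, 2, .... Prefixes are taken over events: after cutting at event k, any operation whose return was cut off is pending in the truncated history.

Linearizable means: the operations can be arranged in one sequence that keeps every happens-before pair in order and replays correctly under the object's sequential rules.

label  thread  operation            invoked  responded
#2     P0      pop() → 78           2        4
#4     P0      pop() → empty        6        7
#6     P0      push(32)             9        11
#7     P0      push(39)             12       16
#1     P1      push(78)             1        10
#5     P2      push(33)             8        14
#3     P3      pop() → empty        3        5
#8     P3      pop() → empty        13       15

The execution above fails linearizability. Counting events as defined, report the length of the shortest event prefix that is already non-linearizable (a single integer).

events 1..14 are linearizable; a witness order is #1, #2, #3, #4, #5, #6:
after step 1 (#1 push(78)): stack <78>
after step 2 (#2 pop() → 78): stack <>
after step 3 (#3 pop() → empty): stack <>
after step 4 (#4 pop() → empty): stack <>
after step 5 (#5 push(33)): stack <33>
after step 6 (#6 push(32)): stack <33,32>
with event 15 included (#8 responding at time 15), all real-time-consistent orders fail
include/drop combinations of the 1 pending operation (#7) were all tried; none helps
sample order #1, #2, #3, #4, #5, #6, #8 (pending dropped) stalls at step 7 — #8 pop() → empty has no legal effect
sample order #1, #2, #3, #4, #6, #5, #8 (pending dropped) stalls at step 7 — #8 pop() → empty has no legal effect

15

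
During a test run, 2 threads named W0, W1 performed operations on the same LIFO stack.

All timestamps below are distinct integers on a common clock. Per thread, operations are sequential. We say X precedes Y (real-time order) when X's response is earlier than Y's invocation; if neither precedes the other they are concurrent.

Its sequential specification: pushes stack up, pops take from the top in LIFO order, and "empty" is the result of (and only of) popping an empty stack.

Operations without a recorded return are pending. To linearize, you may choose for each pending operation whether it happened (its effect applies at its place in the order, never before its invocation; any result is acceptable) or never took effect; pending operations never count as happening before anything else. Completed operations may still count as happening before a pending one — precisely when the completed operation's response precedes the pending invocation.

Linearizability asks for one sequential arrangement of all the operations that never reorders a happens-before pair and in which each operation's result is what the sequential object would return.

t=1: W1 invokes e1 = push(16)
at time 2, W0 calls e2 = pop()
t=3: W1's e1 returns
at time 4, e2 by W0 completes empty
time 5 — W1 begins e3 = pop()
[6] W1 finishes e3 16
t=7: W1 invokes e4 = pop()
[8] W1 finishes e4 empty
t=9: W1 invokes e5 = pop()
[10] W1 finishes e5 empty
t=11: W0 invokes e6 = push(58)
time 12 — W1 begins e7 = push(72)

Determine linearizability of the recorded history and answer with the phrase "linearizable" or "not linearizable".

a witness: e2, e1, e3, e4, e5
after step 1 (e2 pop() → empty): stack <>
after step 2 (e1 push(16)): stack <16>
after step 3 (e3 pop() → 16): stack <>
after step 4 (e4 pop() → empty): stack <>
after step 5 (e5 pop() → empty): stack <>

linearizable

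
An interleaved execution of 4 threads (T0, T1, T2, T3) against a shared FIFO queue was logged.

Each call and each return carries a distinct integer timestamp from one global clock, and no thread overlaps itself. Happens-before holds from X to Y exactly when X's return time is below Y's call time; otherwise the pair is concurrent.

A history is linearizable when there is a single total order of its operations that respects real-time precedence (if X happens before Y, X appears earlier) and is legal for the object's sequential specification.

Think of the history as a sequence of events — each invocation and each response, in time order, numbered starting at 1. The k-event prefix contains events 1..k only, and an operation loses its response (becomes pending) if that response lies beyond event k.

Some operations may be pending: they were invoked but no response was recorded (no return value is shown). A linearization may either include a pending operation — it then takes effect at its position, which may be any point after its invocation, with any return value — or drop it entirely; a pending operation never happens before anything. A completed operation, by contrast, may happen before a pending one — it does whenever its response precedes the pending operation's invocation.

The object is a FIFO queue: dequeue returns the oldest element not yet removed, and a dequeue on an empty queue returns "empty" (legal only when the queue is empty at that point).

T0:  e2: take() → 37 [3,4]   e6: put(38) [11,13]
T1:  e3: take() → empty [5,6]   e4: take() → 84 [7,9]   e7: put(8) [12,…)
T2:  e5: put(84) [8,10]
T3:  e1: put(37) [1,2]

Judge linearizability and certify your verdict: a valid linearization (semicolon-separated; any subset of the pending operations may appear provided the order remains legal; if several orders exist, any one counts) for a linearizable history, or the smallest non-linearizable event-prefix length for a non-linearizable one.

linearizable — witness: e1; e2; e3; e5; e4; e6

step 1: e1 put(37) — queue <37>
step 2: e2 take() → 37 — queue <>
step 3: e3 take() → empty — queue <>
step 4: e5 put(84) — queue <84>
step 5: e4 take() → 84 — queue <>
step 6: e6 put(38) — queue <38>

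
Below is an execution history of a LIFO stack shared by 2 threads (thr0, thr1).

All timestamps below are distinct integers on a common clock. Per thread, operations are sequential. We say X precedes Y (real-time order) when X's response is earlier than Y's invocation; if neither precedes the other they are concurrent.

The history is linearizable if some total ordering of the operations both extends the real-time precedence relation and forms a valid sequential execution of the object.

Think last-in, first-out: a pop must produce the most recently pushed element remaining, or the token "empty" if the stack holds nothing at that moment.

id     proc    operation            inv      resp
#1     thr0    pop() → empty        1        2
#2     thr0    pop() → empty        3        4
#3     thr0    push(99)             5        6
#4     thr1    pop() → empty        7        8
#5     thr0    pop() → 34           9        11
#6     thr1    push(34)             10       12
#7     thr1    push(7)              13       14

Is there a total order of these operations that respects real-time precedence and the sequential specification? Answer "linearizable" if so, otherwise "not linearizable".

the violation lands at event 8, #4's response at time 8: events 1..7 linearize, events 1..8 do not
exhaustive check: the 4 completed LIFO stack ops admit one real-time order; illegal
for example #1, #2, #3, #4 fails at step 4: #4 pop() → empty is not legal there

not linearizable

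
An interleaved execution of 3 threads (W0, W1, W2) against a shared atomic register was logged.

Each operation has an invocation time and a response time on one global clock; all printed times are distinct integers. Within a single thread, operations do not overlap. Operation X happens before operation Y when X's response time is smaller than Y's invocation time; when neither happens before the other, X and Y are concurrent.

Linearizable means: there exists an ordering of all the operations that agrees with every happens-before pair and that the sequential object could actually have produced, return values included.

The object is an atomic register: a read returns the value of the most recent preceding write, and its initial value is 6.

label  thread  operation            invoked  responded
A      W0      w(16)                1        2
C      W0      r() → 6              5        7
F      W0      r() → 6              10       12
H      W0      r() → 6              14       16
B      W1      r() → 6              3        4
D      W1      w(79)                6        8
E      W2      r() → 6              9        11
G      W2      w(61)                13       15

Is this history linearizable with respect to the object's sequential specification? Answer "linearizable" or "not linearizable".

already the first 4 events (up to B's response at time 4) admit no linearization; the first 3 still do
exactly one order of the 2 completed ops respects real time; the atomic register replay fails
one such order, A, B, breaks at step 2 where B r() → 6 is illegal

not linearizable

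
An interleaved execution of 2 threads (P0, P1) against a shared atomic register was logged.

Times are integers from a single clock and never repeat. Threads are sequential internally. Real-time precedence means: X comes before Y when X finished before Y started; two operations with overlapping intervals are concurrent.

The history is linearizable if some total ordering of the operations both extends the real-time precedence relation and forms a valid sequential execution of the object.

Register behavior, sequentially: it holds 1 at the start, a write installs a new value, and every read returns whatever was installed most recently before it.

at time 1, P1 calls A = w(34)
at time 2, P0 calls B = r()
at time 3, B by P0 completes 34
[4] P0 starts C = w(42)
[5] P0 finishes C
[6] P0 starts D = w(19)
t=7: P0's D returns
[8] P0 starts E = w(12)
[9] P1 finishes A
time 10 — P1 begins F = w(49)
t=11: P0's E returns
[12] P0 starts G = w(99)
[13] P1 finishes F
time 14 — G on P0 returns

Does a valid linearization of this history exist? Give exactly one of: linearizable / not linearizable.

witness order: A, B, C, D, E, F, G
step 1: A w(34) — value 34
step 2: B r() → 34 — value 34
step 3: C w(42) — value 42
step 4: D w(19) — value 19
step 5: E w(12) — value 12
step 6: F w(49) — value 49
step 7: G w(99) — value 99

linearizable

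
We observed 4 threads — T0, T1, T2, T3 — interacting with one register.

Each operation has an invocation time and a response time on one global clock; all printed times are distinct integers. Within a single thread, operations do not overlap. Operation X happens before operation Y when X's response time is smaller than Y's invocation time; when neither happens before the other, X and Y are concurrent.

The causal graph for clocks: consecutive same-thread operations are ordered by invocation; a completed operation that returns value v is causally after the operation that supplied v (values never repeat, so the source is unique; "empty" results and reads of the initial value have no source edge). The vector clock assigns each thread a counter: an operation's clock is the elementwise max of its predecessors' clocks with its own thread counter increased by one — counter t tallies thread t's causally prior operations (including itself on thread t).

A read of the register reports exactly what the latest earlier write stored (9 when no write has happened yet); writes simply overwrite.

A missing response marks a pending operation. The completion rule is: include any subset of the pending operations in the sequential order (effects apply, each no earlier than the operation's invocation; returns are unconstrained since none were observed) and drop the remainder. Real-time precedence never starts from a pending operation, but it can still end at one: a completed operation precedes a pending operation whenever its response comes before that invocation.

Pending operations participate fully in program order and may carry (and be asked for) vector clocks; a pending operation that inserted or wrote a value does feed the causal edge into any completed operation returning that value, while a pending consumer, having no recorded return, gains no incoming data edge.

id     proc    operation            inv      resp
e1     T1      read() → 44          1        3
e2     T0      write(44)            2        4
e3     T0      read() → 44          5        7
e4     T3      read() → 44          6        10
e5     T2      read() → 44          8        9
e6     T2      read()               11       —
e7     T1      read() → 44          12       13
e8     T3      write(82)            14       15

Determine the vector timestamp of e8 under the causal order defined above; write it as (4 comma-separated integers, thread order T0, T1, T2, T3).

(1, 0, 0, 2)

root op e2, invoked 2: fresh clock plus T0's own tick → (1, 0, 0, 0)
VC(e4, invoked at 6): max of VC(e2)=(1, 0, 0, 0), then +1 on thread T3 → (1, 0, 0, 1)
VC(e5, invoked at 8): max of VC(e2)=(1, 0, 0, 0), then +1 on thread T2 → (1, 0, 1, 0)
VC(e1, invoked at 1): max of VC(e2)=(1, 0, 0, 0), then +1 on thread T1 → (1, 1, 0, 0)
VC(e3, invoked at 5): max of VC(e2)=(1, 0, 0, 0), then +1 on thread T0 → (2, 0, 0, 0)
VC(e8, invoked at 14): max of VC(e4)=(1, 0, 0, 1), then +1 on thread T3 → (1, 0, 0, 2)
VC(e6, invoked at 11): max of VC(e5)=(1, 0, 1, 0), then +1 on thread T2 → (1, 0, 2, 0)
VC(e7, invoked at 12): max of VC(e1)=(1, 1, 0, 0), VC(e2)=(1, 0, 0, 0), then +1 on thread T1 → (1, 2, 0, 0)
target: VC(e8) = (1, 0, 0, 2)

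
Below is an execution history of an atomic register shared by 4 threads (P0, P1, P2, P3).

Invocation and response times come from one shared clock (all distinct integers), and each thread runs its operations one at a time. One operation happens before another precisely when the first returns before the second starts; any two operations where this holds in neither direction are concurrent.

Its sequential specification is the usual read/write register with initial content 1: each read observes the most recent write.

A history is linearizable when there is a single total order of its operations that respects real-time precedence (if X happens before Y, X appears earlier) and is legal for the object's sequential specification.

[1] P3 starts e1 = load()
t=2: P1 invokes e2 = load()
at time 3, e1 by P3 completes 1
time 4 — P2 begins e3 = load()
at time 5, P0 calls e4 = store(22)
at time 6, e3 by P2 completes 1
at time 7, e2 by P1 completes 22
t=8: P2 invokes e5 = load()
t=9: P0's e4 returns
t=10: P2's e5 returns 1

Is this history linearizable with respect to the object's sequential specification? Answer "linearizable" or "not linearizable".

through event 9 a valid linearization exists; event 10 (e5 responding at time 10) ends that
11 orders of the 5 completed atomic register ops respect real time; none is legal
take e1, e2, e3, e4, e5: step 2 already fails, because e2 load() → 22 cannot occur there
take e1, e2, e3, e5, e4: step 2 already fails, because e2 load() → 22 cannot occur there

not linearizable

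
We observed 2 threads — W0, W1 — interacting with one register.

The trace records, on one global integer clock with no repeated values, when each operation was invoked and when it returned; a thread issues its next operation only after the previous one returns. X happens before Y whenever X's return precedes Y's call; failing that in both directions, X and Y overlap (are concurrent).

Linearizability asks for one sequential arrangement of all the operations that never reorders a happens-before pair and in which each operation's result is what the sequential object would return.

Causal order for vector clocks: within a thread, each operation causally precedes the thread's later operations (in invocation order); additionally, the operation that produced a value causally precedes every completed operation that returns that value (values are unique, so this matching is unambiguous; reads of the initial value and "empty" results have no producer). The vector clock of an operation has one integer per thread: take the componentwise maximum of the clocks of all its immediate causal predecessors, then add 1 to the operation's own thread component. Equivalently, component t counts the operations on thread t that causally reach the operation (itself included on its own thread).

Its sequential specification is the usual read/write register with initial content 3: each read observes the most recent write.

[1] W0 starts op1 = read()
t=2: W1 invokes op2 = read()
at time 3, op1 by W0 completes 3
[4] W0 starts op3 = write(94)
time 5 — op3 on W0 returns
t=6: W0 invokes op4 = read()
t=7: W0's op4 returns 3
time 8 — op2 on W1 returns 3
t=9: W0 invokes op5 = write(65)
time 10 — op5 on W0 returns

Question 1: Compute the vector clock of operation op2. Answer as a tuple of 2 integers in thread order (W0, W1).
Answer: (0, 1)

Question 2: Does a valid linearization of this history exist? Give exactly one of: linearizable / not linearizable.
not linearizable

already the first 7 events (up to op4's response at time 7) admit no linearization; the first 6 still do
a single order respects real time; the 3 completed register operations fail replay along it
including or dropping the 1 pending operation (op2) in any combination fails
for example op1, op3, op4 (pending dropped) fails at step 3: op4 read() → 3 is not legal there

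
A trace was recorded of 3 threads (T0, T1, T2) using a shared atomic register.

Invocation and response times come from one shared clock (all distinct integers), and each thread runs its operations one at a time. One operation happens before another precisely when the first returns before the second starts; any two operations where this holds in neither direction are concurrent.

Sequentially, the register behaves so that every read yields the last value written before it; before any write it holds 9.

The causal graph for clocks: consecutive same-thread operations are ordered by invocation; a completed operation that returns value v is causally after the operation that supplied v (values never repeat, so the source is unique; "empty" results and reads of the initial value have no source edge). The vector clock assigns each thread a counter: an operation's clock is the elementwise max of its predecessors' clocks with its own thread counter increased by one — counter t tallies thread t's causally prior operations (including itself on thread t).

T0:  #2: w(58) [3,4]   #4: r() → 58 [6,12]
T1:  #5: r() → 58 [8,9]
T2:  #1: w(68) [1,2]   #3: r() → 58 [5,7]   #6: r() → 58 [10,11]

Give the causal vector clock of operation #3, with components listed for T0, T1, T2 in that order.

no predecessors for #1 (invoked 1): T2 increments from zero → (0, 0, 1)
no predecessors for #2 (invoked 3): T0 increments from zero → (1, 0, 0)
VC(#5, invoked at 8): max of VC(#2)=(1, 0, 0), then +1 on thread T1 → (1, 1, 0)
VC(#4, invoked at 6): max of VC(#2)=(1, 0, 0), then +1 on thread T0 → (2, 0, 0)
VC(#3, invoked at 5): max of VC(#1)=(0, 0, 1), VC(#2)=(1, 0, 0), then +1 on thread T2 → (1, 0, 2)
VC(#6, invoked at 10): max of VC(#2)=(1, 0, 0), VC(#3)=(1, 0, 2), then +1 on thread T2 → (1, 0, 3)
target: VC(#3) = (1, 0, 2)

(1, 0, 2)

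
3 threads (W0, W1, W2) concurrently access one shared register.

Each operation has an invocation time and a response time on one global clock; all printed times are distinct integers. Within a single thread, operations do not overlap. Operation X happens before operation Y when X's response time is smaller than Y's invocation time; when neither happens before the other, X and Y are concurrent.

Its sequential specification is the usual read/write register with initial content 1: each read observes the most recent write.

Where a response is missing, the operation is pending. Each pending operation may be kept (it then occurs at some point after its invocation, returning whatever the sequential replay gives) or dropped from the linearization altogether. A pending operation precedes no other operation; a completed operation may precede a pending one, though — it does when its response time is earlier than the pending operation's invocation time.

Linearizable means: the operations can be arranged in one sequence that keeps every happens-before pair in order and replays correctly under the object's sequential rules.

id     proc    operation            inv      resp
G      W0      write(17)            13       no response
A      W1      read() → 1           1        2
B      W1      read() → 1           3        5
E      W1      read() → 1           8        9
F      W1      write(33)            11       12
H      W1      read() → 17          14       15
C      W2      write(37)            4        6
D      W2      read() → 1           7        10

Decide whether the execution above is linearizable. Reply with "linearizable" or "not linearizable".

through event 8 a valid linearization exists; event 9 (E responding at time 9) ends that
no legal order exists: 2 real-time-consistent candidates over 4 completed register operations, all rejected
completion choices over the 1 pending operation (D) were checked; none helps
sample order A, B, C, E (pending dropped) stalls at step 4 — E read() → 1 has no legal effect
sample order A, C, B, E (pending dropped) stalls at step 3 — B read() → 1 has no legal effect

not linearizable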